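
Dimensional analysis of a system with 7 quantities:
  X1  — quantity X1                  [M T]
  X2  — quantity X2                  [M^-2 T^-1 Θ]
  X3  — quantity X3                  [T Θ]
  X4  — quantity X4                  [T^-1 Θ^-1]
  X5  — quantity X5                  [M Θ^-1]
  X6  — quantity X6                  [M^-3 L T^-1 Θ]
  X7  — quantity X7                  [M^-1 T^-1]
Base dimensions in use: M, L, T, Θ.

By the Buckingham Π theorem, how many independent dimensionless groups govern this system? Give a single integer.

Dimensional matrix (M×L×T×Θ by X1×X2×X3×X4×X5×X6×X7):
  M: [ 1 -2  0  0  1 -3 -1]
  L: [ 0  0  0  0  0  1  0]
  T: [ 1 -1  1 -1  0 -1 -1]
  Θ: [ 0  1  1 -1 -1  1  0]
Echelon form has 3 nonzero rows (pivots: X1,X2,X6)
Π count = n − r = 7 − 3 = 4

4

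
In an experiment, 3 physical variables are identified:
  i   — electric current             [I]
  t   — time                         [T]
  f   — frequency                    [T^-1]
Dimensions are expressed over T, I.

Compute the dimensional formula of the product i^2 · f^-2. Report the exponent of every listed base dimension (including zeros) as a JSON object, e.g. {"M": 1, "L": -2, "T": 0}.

Exponent matrix [T,I] × [i,t,f]:
  T: [ 0  1 -1]
  I: [ 1  0  0]
  [T]: (2)·0+(-2)·-1 = 2
  [I]: (2)·1+(-2)·0 = 2
⇒ T^2 I^2

{"T": 2, "I": 2}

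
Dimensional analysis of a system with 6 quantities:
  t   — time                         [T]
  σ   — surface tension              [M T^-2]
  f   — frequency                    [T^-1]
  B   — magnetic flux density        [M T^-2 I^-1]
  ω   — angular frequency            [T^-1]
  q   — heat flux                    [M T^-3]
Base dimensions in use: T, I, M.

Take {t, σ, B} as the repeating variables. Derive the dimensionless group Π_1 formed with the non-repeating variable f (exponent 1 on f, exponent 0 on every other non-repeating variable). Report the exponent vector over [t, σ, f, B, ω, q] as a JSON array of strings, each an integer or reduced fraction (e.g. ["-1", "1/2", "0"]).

["1", "0", "1", "0", "0", "0"]

Write exponents as rows T,I,M / cols t,σ,f,B,ω,q:
  T: [ 1 -2 -1 -2 -1 -3]
  I: [ 0  0  0 -1  0  0]
  M: [ 0  1  0  1  0  1]
Echelon form has 3 nonzero rows (pivots: t,σ,B)
Repeat: t,σ,B; free: f,ω,q
RREF:
  r0: [   1    0   -1    0   -1   -1]
  r1: [   0    1    0    0    0    1]
  r2: [   0    0    0    1    0    0]
Fix exponent of f at 1, ω at 0, q at 0; solve each RREF row for its pivot's exponent:
  r0: exp(t) + (-1)·1 = 0 ⇒ exp(t) = 1
  r1: exp(σ) + (0)·1 = 0 ⇒ exp(σ) = 0
  r2: exp(B) + (0)·1 = 0 ⇒ exp(B) = 0
Π_1 = t · f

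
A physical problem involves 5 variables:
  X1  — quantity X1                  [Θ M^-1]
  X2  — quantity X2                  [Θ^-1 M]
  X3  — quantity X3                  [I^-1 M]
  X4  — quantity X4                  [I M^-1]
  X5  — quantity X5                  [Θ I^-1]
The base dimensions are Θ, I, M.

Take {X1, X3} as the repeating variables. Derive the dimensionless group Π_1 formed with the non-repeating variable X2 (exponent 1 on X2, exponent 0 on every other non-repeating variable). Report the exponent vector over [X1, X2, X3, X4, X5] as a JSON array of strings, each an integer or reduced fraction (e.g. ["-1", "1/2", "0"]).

Write exponents as rows Θ,I,M / cols X1,X2,X3,X4,X5:
  Θ: [ 1 -1  0  0  1]
  I: [ 0  0 -1  1 -1]
  M: [-1  1  1 -1  0]
Row reduction gives pivot columns X1,X3; rank = 2
Repeat: X1,X3; free: X2,X4,X5
RREF:
  r0: [   1   -1    0    0    1]
  r1: [   0    0    1   -1    1]
  r2: [   0    0    0    0    0]
Fix exponent of X2 at 1, X4 at 0, X5 at 0; solve each RREF row for its pivot's exponent:
  r0: exp(X1) + (-1)·1 = 0 ⇒ exp(X1) = 1
  r1: exp(X3) + (0)·1 = 0 ⇒ exp(X3) = 0
Π_1 = X1 · X2

["1", "1", "0", "0", "0"]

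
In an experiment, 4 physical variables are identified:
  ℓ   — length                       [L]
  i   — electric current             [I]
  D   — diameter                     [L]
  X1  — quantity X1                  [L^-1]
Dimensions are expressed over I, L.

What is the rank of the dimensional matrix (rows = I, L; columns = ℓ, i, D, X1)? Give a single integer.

2

Exponent matrix [I,L] × [ℓ,i,D,X1]:
  I: [ 0  1  0  0]
  L: [ 1  0  1 -1]
RREF → pivots at {ℓ,i} ⇒ r = 2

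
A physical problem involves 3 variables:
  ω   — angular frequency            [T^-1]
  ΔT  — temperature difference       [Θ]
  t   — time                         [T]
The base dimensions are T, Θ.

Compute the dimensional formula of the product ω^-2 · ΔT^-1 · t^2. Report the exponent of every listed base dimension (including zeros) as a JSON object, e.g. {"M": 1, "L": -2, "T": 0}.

Dimensional matrix (T×Θ by ω×ΔT×t):
  T: [-1  0  1]
  Θ: [ 0  1  0]
  [T]: (-2)·-1+(-1)·0+(2)·1 = 4
  [Θ]: (-2)·0+(-1)·1+(2)·0 = -1
⇒ T^4 Θ^-1

{"T": 4, "Θ": -1}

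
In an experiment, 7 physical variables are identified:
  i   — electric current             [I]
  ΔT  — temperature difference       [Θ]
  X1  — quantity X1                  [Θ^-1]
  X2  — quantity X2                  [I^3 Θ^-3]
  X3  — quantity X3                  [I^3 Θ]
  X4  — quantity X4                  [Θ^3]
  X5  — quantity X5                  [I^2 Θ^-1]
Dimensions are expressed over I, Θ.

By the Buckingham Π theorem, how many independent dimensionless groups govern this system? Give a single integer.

5

Write exponents as rows I,Θ / cols i,ΔT,X1,X2,X3,X4,X5:
  I: [ 1  0  0  3  3  0  2]
  Θ: [ 0  1 -1 -3  1  3 -1]
RREF → pivots at {i,ΔT} ⇒ r = 2
Π count = n − r = 7 − 2 = 5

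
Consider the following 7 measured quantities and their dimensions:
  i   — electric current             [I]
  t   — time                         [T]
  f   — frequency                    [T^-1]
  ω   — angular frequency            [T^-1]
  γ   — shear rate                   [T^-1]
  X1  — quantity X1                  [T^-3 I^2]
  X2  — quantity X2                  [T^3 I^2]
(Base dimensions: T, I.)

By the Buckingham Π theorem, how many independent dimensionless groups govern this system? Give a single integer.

Write exponents as rows T,I / cols i,t,f,ω,γ,X1,X2:
  T: [ 0  1 -1 -1 -1 -3  3]
  I: [ 1  0  0  0  0  2  2]
Echelon form has 2 nonzero rows (pivots: i,t)
Π count = n − r = 7 − 2 = 5

5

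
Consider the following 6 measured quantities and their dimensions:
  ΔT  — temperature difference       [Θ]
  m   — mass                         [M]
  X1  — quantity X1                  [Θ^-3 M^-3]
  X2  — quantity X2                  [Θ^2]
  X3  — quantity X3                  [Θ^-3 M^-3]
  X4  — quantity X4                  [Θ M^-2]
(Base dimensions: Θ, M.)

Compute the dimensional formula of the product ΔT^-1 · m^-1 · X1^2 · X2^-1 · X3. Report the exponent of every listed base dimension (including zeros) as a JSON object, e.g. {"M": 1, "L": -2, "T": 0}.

Dimensional matrix (Θ×M by ΔT×m×X1×X2×X3×X4):
  Θ: [ 1  0 -3  2 -3  1]
  M: [ 0  1 -3  0 -3 -2]
  [Θ]: (-1)·1+(-1)·0+(2)·-3+(-1)·2+(1)·-3 = -12
  [M]: (-1)·0+(-1)·1+(2)·-3+(-1)·0+(1)·-3 = -10
⇒ Θ^-12 M^-10

{"Θ": -12, "M": -10}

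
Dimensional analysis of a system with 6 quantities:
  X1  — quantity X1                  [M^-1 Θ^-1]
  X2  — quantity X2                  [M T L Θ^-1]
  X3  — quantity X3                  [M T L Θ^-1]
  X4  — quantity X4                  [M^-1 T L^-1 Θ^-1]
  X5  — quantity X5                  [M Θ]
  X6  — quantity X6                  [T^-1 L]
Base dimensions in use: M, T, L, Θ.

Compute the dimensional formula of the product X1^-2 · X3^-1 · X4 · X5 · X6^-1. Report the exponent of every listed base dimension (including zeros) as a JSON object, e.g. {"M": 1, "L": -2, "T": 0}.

Dimensional matrix (M×T×L×Θ by X1×X2×X3×X4×X5×X6):
  M: [-1  1  1 -1  1  0]
  T: [ 0  1  1  1  0 -1]
  L: [ 0  1  1 -1  0  1]
  Θ: [-1 -1 -1 -1  1  0]
  [M]: (-2)·-1+(-1)·1+(1)·-1+(1)·1+(-1)·0 = 1
  [T]: (-2)·0+(-1)·1+(1)·1+(1)·0+(-1)·-1 = 1
  [L]: (-2)·0+(-1)·1+(1)·-1+(1)·0+(-1)·1 = -3
  [Θ]: (-2)·-1+(-1)·-1+(1)·-1+(1)·1+(-1)·0 = 3
⇒ M T L^-3 Θ^3

{"M": 1, "T": 1, "L": -3, "Θ": 3}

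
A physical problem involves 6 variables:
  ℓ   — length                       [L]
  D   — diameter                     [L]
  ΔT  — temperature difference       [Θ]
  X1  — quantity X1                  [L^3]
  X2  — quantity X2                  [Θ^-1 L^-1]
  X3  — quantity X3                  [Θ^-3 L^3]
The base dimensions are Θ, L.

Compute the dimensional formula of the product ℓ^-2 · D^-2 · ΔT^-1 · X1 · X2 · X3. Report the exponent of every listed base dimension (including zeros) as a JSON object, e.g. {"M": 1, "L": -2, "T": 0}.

{"Θ": -5, "L": 1}

Dimensional matrix (Θ×L by ℓ×D×ΔT×X1×X2×X3):
  Θ: [ 0  0  1  0 -1 -3]
  L: [ 1  1  0  3 -1  3]
  [Θ]: (-2)·0+(-2)·0+(-1)·1+(1)·0+(1)·-1+(1)·-3 = -5
  [L]: (-2)·1+(-2)·1+(-1)·0+(1)·3+(1)·-1+(1)·3 = 1
⇒ Θ^-5 L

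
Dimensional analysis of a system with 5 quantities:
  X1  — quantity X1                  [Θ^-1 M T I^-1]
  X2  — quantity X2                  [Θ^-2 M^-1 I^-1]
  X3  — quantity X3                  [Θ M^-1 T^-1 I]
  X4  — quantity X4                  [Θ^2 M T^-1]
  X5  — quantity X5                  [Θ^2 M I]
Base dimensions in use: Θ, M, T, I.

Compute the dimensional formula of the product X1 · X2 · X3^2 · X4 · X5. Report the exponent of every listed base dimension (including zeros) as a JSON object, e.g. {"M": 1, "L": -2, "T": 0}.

{"Θ": 3, "M": 0, "T": -2, "I": 1}

Dimensional matrix (Θ×M×T×I by X1×X2×X3×X4×X5):
  Θ: [-1 -2  1  2  2]
  M: [ 1 -1 -1  1  1]
  T: [ 1  0 -1 -1  0]
  I: [-1 -1  1  0  1]
  [Θ]: (1)·-1+(1)·-2+(2)·1+(1)·2+(1)·2 = 3
  [M]: (1)·1+(1)·-1+(2)·-1+(1)·1+(1)·1 = 0
  [T]: (1)·1+(1)·0+(2)·-1+(1)·-1+(1)·0 = -2
  [I]: (1)·-1+(1)·-1+(2)·1+(1)·0+(1)·1 = 1
⇒ Θ^3 T^-2 I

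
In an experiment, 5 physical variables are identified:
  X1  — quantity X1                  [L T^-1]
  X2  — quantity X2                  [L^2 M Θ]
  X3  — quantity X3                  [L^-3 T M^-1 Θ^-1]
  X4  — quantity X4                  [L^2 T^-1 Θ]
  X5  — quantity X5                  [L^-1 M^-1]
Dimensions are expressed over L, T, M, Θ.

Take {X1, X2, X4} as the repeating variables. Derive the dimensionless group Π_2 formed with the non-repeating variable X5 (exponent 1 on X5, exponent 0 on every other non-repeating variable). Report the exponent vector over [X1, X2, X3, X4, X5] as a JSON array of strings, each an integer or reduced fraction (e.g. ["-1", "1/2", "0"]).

Exponent matrix [L,T,M,Θ] × [X1,X2,X3,X4,X5]:
  L: [ 1  2 -3  2 -1]
  T: [-1  0  1 -1  0]
  M: [ 0  1 -1  0 -1]
  Θ: [ 0  1 -1  1  0]
RREF → pivots at {X1,X2,X4} ⇒ r = 3
Repeat: X1,X2,X4; free: X3,X5
RREF:
  r0: [   1    0   -1    0   -1]
  r1: [   0    1   -1    0   -1]
  r2: [   0    0    0    1    1]
  r3: [   0    0    0    0    0]
Fix exponent of X5 at 1, X3 at 0; solve each RREF row for its pivot's exponent:
  r0: exp(X1) + (-1)·1 = 0 ⇒ exp(X1) = 1
  r1: exp(X2) + (-1)·1 = 0 ⇒ exp(X2) = 1
  r2: exp(X4) + (1)·1 = 0 ⇒ exp(X4) = -1
Π_2 = X1 · X2 · X4^-1 · X5

["1", "1", "0", "-1", "1"]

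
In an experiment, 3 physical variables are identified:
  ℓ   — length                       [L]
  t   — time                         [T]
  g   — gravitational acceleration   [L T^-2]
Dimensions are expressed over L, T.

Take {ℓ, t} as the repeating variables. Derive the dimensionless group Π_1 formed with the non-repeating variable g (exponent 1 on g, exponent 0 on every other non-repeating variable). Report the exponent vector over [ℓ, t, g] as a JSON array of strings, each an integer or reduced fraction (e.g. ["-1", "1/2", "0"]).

Write exponents as rows L,T / cols ℓ,t,g:
  L: [ 1  0  1]
  T: [ 0  1 -2]
Row reduction gives pivot columns ℓ,t; rank = 2
Repeat: ℓ,t; free: g
RREF:
  r0: [   1    0    1]
  r1: [   0    1   -2]
Fix exponent of g at 1; solve each RREF row for its pivot's exponent:
  r0: exp(ℓ) + (1)·1 = 0 ⇒ exp(ℓ) = -1
  r1: exp(t) + (-2)·1 = 0 ⇒ exp(t) = 2
Π_1 = ℓ^-1 · t^2 · g

["-1", "2", "1"]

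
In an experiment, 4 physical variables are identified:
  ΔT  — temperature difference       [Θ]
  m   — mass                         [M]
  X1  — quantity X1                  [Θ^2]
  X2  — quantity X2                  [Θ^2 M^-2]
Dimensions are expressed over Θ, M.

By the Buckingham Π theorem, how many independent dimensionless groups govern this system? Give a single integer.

2

Exponent matrix [Θ,M] × [ΔT,m,X1,X2]:
  Θ: [ 1  0  2  2]
  M: [ 0  1  0 -2]
Row reduction gives pivot columns ΔT,m; rank = 2
Π count = n − r = 4 − 2 = 2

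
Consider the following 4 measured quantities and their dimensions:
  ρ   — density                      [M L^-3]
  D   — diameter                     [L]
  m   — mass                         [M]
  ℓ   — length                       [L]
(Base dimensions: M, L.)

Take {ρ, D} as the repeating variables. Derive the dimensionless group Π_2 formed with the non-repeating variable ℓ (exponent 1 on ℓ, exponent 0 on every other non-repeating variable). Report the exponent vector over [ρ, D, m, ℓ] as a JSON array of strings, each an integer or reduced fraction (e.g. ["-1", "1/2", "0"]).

["0", "-1", "0", "1"]

Exponent matrix [M,L] × [ρ,D,m,ℓ]:
  M: [ 1  0  1  0]
  L: [-3  1  0  1]
RREF → pivots at {ρ,D} ⇒ r = 2
Repeat: ρ,D; free: m,ℓ
RREF:
  r0: [   1    0    1    0]
  r1: [   0    1    3    1]
Fix exponent of ℓ at 1, m at 0; solve each RREF row for its pivot's exponent:
  r0: exp(ρ) + (0)·1 = 0 ⇒ exp(ρ) = 0
  r1: exp(D) + (1)·1 = 0 ⇒ exp(D) = -1
Π_2 = D^-1 · ℓ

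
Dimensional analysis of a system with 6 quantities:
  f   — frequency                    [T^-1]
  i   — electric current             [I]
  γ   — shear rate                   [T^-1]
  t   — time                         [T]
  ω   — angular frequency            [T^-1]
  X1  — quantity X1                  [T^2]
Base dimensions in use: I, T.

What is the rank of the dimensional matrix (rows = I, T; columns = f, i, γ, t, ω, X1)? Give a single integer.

Write exponents as rows I,T / cols f,i,γ,t,ω,X1:
  I: [ 0  1  0  0  0  0]
  T: [-1  0 -1  1 -1  2]
RREF → pivots at {f,i} ⇒ r = 2

2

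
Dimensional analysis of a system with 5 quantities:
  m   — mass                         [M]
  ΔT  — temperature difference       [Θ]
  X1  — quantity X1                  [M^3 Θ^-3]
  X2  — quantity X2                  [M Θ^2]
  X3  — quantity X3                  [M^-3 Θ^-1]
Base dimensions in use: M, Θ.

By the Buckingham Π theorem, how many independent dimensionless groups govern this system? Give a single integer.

Dimensional matrix (M×Θ by m×ΔT×X1×X2×X3):
  M: [ 1  0  3  1 -3]
  Θ: [ 0  1 -3  2 -1]
Row reduction gives pivot columns m,ΔT; rank = 2
Π count = n − r = 5 − 2 = 3

3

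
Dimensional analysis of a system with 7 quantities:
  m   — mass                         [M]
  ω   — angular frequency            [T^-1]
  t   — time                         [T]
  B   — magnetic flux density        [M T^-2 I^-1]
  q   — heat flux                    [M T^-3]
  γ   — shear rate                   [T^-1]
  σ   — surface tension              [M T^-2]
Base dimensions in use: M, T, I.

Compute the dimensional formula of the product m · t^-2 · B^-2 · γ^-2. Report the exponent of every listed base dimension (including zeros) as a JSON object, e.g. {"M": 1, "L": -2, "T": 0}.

{"M": -1, "T": 4, "I": 2}

Exponent matrix [M,T,I] × [m,ω,t,B,q,γ,σ]:
  M: [ 1  0  0  1  1  0  1]
  T: [ 0 -1  1 -2 -3 -1 -2]
  I: [ 0  0  0 -1  0  0  0]
  [M]: (1)·1+(-2)·0+(-2)·1+(-2)·0 = -1
  [T]: (1)·0+(-2)·1+(-2)·-2+(-2)·-1 = 4
  [I]: (1)·0+(-2)·0+(-2)·-1+(-2)·0 = 2
⇒ M^-1 T^4 I^2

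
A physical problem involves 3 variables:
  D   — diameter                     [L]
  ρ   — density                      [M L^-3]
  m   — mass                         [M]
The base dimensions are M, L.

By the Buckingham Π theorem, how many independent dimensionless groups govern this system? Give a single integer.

1

Dimensional matrix (M×L by D×ρ×m):
  M: [ 0  1  1]
  L: [ 1 -3  0]
Echelon form has 2 nonzero rows (pivots: D,ρ)
3 vars − rank 2 = 1 Π group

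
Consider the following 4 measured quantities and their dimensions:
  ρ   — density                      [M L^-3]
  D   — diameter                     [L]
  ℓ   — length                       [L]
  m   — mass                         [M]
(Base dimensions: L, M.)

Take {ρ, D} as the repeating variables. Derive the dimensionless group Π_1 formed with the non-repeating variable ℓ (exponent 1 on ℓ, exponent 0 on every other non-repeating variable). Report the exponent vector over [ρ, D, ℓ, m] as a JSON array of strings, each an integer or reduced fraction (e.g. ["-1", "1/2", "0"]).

["0", "-1", "1", "0"]

Dimensional matrix (L×M by ρ×D×ℓ×m):
  L: [-3  1  1  0]
  M: [ 1  0  0  1]
Echelon form has 2 nonzero rows (pivots: ρ,D)
Repeat: ρ,D; free: ℓ,m
RREF:
  r0: [   1    0    0    1]
  r1: [   0    1    1    3]
Fix exponent of ℓ at 1, m at 0; solve each RREF row for its pivot's exponent:
  r0: exp(ρ) + (0)·1 = 0 ⇒ exp(ρ) = 0
  r1: exp(D) + (1)·1 = 0 ⇒ exp(D) = -1
Π_1 = D^-1 · ℓ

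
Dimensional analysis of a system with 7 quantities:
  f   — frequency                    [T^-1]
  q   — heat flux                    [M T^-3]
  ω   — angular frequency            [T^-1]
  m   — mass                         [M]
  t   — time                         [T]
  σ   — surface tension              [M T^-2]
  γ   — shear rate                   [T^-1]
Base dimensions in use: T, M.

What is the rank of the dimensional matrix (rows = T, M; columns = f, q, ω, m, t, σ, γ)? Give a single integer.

Dimensional matrix (T×M by f×q×ω×m×t×σ×γ):
  T: [-1 -3 -1  0  1 -2 -1]
  M: [ 0  1  0  1  0  1  0]
Echelon form has 2 nonzero rows (pivots: f,q)

2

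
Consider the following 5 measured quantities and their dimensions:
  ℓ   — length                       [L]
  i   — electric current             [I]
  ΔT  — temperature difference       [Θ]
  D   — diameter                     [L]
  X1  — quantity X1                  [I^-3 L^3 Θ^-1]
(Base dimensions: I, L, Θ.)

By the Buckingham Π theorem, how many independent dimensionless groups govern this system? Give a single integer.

2

Exponent matrix [I,L,Θ] × [ℓ,i,ΔT,D,X1]:
  I: [ 0  1  0  0 -3]
  L: [ 1  0  0  1  3]
  Θ: [ 0  0  1  0 -1]
RREF → pivots at {ℓ,i,ΔT} ⇒ r = 3
Π count = n − r = 5 − 3 = 2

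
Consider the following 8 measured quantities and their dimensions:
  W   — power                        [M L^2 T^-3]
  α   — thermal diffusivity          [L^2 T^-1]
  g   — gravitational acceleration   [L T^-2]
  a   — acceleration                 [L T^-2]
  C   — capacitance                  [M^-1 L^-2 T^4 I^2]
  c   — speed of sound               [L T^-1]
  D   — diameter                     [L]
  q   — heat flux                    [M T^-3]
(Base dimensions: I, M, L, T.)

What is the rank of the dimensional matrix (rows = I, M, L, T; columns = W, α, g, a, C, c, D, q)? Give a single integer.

Dimensional matrix (I×M×L×T by W×α×g×a×C×c×D×q):
  I: [ 0  0  0  0  2  0  0  0]
  M: [ 1  0  0  0 -1  0  0  1]
  L: [ 2  2  1  1 -2  1  1  0]
  T: [-3 -1 -2 -2  4 -1  0 -3]
Echelon form has 4 nonzero rows (pivots: W,α,g,C)

4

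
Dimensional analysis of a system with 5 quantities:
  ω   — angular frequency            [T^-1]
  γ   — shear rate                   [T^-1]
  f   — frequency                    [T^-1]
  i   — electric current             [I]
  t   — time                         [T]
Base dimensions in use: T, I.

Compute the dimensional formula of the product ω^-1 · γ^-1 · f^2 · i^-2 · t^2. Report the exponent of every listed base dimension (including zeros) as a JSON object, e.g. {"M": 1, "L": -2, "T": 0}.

{"T": 2, "I": -2}

Write exponents as rows T,I / cols ω,γ,f,i,t:
  T: [-1 -1 -1  0  1]
  I: [ 0  0  0  1  0]
  [T]: (-1)·-1+(-1)·-1+(2)·-1+(-2)·0+(2)·1 = 2
  [I]: (-1)·0+(-1)·0+(2)·0+(-2)·1+(2)·0 = -2
⇒ T^2 I^-2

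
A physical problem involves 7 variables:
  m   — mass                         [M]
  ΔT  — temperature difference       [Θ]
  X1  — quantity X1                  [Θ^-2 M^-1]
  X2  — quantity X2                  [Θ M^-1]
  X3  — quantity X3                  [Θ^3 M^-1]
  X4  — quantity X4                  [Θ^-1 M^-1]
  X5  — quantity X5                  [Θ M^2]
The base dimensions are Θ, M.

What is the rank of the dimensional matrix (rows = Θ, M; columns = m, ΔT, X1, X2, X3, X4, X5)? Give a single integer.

Dimensional matrix (Θ×M by m×ΔT×X1×X2×X3×X4×X5):
  Θ: [ 0  1 -2  1  3 -1  1]
  M: [ 1  0 -1 -1 -1 -1  2]
Echelon form has 2 nonzero rows (pivots: m,ΔT)

2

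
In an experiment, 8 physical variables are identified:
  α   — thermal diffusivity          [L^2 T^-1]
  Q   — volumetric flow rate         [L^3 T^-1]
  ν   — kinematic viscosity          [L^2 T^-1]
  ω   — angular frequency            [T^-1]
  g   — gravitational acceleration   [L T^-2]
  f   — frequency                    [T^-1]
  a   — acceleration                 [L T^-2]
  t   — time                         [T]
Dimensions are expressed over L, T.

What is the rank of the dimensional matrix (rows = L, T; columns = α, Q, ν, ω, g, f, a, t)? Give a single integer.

Write exponents as rows L,T / cols α,Q,ν,ω,g,f,a,t:
  L: [ 2  3  2  0  1  0  1  0]
  T: [-1 -1 -1 -1 -2 -1 -2  1]
Row reduction gives pivot columns α,Q; rank = 2

2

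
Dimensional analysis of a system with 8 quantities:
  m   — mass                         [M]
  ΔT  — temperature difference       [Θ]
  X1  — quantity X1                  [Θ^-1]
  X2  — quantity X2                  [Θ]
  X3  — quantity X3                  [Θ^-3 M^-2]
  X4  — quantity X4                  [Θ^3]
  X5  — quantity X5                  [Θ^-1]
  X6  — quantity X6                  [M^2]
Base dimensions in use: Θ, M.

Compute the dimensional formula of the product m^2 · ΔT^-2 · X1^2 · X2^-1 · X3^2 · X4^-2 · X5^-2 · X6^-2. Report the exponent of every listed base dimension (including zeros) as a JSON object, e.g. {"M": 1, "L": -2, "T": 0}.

{"Θ": -15, "M": -6}

Exponent matrix [Θ,M] × [m,ΔT,X1,X2,X3,X4,X5,X6]:
  Θ: [ 0  1 -1  1 -3  3 -1  0]
  M: [ 1  0  0  0 -2  0  0  2]
  [Θ]: (2)·0+(-2)·1+(2)·-1+(-1)·1+(2)·-3+(-2)·3+(-2)·-1+(-2)·0 = -15
  [M]: (2)·1+(-2)·0+(2)·0+(-1)·0+(2)·-2+(-2)·0+(-2)·0+(-2)·2 = -6
⇒ Θ^-15 M^-6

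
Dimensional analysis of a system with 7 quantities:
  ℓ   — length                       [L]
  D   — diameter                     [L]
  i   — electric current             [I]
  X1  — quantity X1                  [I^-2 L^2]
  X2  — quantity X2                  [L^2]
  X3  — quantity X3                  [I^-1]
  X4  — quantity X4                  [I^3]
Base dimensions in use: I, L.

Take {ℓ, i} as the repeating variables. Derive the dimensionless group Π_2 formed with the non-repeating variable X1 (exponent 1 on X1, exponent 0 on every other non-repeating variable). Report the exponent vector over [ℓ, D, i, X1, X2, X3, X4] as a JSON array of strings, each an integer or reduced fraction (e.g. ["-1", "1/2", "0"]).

Write exponents as rows I,L / cols ℓ,D,i,X1,X2,X3,X4:
  I: [ 0  0  1 -2  0 -1  3]
  L: [ 1  1  0  2  2  0  0]
Echelon form has 2 nonzero rows (pivots: ℓ,i)
Repeat: ℓ,i; free: D,X1,X2,X3,X4
RREF:
  r0: [   1    1    0    2    2    0    0]
  r1: [   0    0    1   -2    0   -1    3]
Fix exponent of X1 at 1, D at 0, X2 at 0, X3 at 0, X4 at 0; solve each RREF row for its pivot's exponent:
  r0: exp(ℓ) + (2)·1 = 0 ⇒ exp(ℓ) = -2
  r1: exp(i) + (-2)·1 = 0 ⇒ exp(i) = 2
Π_2 = ℓ^-2 · i^2 · X1

["-2", "0", "2", "1", "0", "0", "0"]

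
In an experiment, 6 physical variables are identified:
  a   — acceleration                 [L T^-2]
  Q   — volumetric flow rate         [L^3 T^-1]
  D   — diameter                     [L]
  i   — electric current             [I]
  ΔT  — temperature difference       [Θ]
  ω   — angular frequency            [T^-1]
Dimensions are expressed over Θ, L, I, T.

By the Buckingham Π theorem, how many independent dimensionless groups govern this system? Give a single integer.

Exponent matrix [Θ,L,I,T] × [a,Q,D,i,ΔT,ω]:
  Θ: [ 0  0  0  0  1  0]
  L: [ 1  3  1  0  0  0]
  I: [ 0  0  0  1  0  0]
  T: [-2 -1  0  0  0 -1]
Row reduction gives pivot columns a,Q,i,ΔT; rank = 4
6 vars − rank 4 = 2 Π groups

2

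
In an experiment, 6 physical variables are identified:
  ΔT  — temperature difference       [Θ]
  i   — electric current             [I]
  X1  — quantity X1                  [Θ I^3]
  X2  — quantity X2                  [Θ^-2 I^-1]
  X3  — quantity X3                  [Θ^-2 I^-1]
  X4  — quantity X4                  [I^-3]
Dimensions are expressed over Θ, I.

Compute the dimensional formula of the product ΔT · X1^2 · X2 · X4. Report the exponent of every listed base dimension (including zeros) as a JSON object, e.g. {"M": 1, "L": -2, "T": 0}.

{"Θ": 1, "I": 2}

Exponent matrix [Θ,I] × [ΔT,i,X1,X2,X3,X4]:
  Θ: [ 1  0  1 -2 -2  0]
  I: [ 0  1  3 -1 -1 -3]
  [Θ]: (1)·1+(2)·1+(1)·-2+(1)·0 = 1
  [I]: (1)·0+(2)·3+(1)·-1+(1)·-3 = 2
⇒ Θ I^2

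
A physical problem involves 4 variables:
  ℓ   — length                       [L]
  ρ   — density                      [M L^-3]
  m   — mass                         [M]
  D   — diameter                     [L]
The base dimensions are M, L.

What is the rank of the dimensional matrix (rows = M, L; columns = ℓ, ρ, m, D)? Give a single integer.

Exponent matrix [M,L] × [ℓ,ρ,m,D]:
  M: [ 0  1  1  0]
  L: [ 1 -3  0  1]
RREF → pivots at {ℓ,ρ} ⇒ r = 2

2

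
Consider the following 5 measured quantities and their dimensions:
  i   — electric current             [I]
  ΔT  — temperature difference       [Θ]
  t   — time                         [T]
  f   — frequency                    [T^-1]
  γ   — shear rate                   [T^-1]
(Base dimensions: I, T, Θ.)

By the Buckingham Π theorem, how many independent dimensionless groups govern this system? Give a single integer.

Write exponents as rows I,T,Θ / cols i,ΔT,t,f,γ:
  I: [ 1  0  0  0  0]
  T: [ 0  0  1 -1 -1]
  Θ: [ 0  1  0  0  0]
Row reduction gives pivot columns i,ΔT,t; rank = 3
Π count = n − r = 5 − 3 = 2

2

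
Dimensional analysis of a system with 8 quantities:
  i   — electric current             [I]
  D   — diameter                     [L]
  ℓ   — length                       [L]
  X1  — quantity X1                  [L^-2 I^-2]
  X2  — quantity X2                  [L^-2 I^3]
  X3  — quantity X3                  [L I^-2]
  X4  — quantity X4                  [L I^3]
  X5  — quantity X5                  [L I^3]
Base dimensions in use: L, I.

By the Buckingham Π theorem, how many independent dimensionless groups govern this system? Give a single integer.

6

Exponent matrix [L,I] × [i,D,ℓ,X1,X2,X3,X4,X5]:
  L: [ 0  1  1 -2 -2  1  1  1]
  I: [ 1  0  0 -2  3 -2  3  3]
Echelon form has 2 nonzero rows (pivots: i,D)
n=8, r=2 ⇒ 6 dimensionless groups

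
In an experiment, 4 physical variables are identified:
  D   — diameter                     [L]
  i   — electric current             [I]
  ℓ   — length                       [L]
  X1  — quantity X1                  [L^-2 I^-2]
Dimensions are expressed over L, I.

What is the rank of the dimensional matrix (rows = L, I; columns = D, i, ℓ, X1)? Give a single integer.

2

Write exponents as rows L,I / cols D,i,ℓ,X1:
  L: [ 1  0  1 -2]
  I: [ 0  1  0 -2]
Row reduction gives pivot columns D,i; rank = 2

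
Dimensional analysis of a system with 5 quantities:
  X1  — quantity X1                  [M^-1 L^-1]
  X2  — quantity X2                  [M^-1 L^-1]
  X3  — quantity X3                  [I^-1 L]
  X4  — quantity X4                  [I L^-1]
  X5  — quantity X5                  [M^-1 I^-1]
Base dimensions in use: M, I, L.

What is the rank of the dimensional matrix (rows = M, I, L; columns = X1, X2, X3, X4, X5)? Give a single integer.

Write exponents as rows M,I,L / cols X1,X2,X3,X4,X5:
  M: [-1 -1  0  0 -1]
  I: [ 0  0 -1  1 -1]
  L: [-1 -1  1 -1  0]
Row reduction gives pivot columns X1,X3; rank = 2

2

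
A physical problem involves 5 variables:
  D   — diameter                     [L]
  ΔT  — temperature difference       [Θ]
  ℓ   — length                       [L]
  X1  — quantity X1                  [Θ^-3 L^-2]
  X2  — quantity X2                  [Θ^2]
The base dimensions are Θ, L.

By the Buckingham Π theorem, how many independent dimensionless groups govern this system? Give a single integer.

Dimensional matrix (Θ×L by D×ΔT×ℓ×X1×X2):
  Θ: [ 0  1  0 -3  2]
  L: [ 1  0  1 -2  0]
RREF → pivots at {D,ΔT} ⇒ r = 2
5 vars − rank 2 = 3 Π groups

3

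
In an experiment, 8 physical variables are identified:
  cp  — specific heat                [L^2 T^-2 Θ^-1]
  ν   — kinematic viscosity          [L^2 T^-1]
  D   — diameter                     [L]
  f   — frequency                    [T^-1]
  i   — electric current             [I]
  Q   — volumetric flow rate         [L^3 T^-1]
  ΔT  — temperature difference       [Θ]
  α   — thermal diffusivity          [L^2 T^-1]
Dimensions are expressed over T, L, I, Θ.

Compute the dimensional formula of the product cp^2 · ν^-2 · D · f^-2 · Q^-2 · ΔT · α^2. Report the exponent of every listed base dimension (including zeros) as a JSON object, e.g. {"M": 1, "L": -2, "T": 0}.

{"T": 0, "L": -1, "I": 0, "Θ": -1}

Exponent matrix [T,L,I,Θ] × [cp,ν,D,f,i,Q,ΔT,α]:
  T: [-2 -1  0 -1  0 -1  0 -1]
  L: [ 2  2  1  0  0  3  0  2]
  I: [ 0  0  0  0  1  0  0  0]
  Θ: [-1  0  0  0  0  0  1  0]
  [T]: (2)·-2+(-2)·-1+(1)·0+(-2)·-1+(-2)·-1+(1)·0+(2)·-1 = 0
  [L]: (2)·2+(-2)·2+(1)·1+(-2)·0+(-2)·3+(1)·0+(2)·2 = -1
  [I]: (2)·0+(-2)·0+(1)·0+(-2)·0+(-2)·0+(1)·0+(2)·0 = 0
  [Θ]: (2)·-1+(-2)·0+(1)·0+(-2)·0+(-2)·0+(1)·1+(2)·0 = -1
⇒ L^-1 Θ^-1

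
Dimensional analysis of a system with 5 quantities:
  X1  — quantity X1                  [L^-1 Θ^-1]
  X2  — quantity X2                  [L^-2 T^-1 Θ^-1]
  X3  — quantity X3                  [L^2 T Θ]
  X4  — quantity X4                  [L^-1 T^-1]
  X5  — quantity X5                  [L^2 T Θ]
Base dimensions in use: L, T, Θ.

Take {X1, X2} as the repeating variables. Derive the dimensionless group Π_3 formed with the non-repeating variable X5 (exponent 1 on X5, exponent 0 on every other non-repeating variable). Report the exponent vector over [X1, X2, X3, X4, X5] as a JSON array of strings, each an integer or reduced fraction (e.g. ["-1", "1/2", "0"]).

Write exponents as rows L,T,Θ / cols X1,X2,X3,X4,X5:
  L: [-1 -2  2 -1  2]
  T: [ 0 -1  1 -1  1]
  Θ: [-1 -1  1  0  1]
RREF → pivots at {X1,X2} ⇒ r = 2
Pivot set = {X1,X2}, free = {X3,X4,X5}
RREF:
  r0: [   1    0    0   -1    0]
  r1: [   0    1   -1    1   -1]
  r2: [   0    0    0    0    0]
Fix exponent of X5 at 1, X3 at 0, X4 at 0; solve each RREF row for its pivot's exponent:
  r0: exp(X1) + (0)·1 = 0 ⇒ exp(X1) = 0
  r1: exp(X2) + (-1)·1 = 0 ⇒ exp(X2) = 1
Π_3 = X2 · X5

["0", "1", "0", "0", "1"]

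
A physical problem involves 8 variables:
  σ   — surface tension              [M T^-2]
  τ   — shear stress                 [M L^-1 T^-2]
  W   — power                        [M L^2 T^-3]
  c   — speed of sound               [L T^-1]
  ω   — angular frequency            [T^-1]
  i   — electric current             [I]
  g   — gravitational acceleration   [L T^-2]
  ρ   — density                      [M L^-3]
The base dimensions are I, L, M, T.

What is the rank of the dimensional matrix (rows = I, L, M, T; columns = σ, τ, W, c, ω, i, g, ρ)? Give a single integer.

Dimensional matrix (I×L×M×T by σ×τ×W×c×ω×i×g×ρ):
  I: [ 0  0  0  0  0  1  0  0]
  L: [ 0 -1  2  1  0  0  1 -3]
  M: [ 1  1  1  0  0  0  0  1]
  T: [-2 -2 -3 -1 -1  0 -2  0]
Echelon form has 4 nonzero rows (pivots: σ,τ,W,i)

4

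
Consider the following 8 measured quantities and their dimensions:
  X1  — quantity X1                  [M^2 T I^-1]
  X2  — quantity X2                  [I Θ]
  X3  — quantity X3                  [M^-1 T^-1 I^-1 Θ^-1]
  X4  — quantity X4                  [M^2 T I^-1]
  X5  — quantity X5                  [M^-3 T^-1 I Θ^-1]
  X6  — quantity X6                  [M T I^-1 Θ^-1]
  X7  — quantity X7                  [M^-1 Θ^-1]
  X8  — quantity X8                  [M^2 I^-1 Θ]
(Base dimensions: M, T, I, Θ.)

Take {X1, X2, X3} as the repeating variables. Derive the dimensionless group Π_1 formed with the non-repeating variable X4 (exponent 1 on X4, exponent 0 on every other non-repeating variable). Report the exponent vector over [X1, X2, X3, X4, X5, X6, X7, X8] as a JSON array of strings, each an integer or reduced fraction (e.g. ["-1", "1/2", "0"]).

Exponent matrix [M,T,I,Θ] × [X1,X2,X3,X4,X5,X6,X7,X8]:
  M: [ 2  0 -1  2 -3  1 -1  2]
  T: [ 1  0 -1  1 -1  1  0  0]
  I: [-1  1 -1 -1  1 -1  0 -1]
  Θ: [ 0  1 -1  0 -1 -1 -1  1]
Echelon form has 3 nonzero rows (pivots: X1,X2,X3)
Repeat: X1,X2,X3; free: X4,X5,X6,X7,X8
RREF:
  r0: [   1    0    0    1   -2    0   -1    2]
  r1: [   0    1    0    0   -2   -2   -2    3]
  r2: [   0    0    1    0   -1   -1   -1    2]
  r3: [   0    0    0    0    0    0    0    0]
Fix exponent of X4 at 1, X5 at 0, X6 at 0, X7 at 0, X8 at 0; solve each RREF row for its pivot's exponent:
  r0: exp(X1) + (1)·1 = 0 ⇒ exp(X1) = -1
  r1: exp(X2) + (0)·1 = 0 ⇒ exp(X2) = 0
  r2: exp(X3) + (0)·1 = 0 ⇒ exp(X3) = 0
Π_1 = X1^-1 · X4

["-1", "0", "0", "1", "0", "0", "0", "0"]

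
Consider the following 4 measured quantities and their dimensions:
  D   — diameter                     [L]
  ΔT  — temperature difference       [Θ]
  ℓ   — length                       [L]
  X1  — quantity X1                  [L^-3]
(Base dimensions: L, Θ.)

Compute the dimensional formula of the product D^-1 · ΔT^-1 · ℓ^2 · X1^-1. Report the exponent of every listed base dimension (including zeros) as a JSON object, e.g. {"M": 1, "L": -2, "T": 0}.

Write exponents as rows L,Θ / cols D,ΔT,ℓ,X1:
  L: [ 1  0  1 -3]
  Θ: [ 0  1  0  0]
  [L]: (-1)·1+(-1)·0+(2)·1+(-1)·-3 = 4
  [Θ]: (-1)·0+(-1)·1+(2)·0+(-1)·0 = -1
⇒ L^4 Θ^-1

{"L": 4, "Θ": -1}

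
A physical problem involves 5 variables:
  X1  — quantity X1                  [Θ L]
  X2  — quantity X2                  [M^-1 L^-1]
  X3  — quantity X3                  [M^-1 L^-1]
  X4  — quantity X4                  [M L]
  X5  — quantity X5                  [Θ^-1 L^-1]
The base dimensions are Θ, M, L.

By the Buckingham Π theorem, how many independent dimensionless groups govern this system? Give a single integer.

Write exponents as rows Θ,M,L / cols X1,X2,X3,X4,X5:
  Θ: [ 1  0  0  0 -1]
  M: [ 0 -1 -1  1  0]
  L: [ 1 -1 -1  1 -1]
Row reduction gives pivot columns X1,X2; rank = 2
Π count = n − r = 5 − 2 = 3

3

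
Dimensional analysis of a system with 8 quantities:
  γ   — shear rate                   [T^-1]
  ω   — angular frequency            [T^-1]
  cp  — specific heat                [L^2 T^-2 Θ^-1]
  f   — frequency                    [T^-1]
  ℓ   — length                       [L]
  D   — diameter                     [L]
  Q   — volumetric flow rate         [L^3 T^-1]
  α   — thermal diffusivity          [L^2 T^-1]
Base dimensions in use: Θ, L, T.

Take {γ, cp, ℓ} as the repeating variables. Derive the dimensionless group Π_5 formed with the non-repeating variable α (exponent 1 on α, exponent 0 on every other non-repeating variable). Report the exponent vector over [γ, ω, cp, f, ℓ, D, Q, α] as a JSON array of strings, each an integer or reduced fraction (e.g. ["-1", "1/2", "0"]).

["-1", "0", "0", "0", "-2", "0", "0", "1"]

Dimensional matrix (Θ×L×T by γ×ω×cp×f×ℓ×D×Q×α):
  Θ: [ 0  0 -1  0  0  0  0  0]
  L: [ 0  0  2  0  1  1  3  2]
  T: [-1 -1 -2 -1  0  0 -1 -1]
Row reduction gives pivot columns γ,cp,ℓ; rank = 3
Repeat: γ,cp,ℓ; free: ω,f,D,Q,α
RREF:
  r0: [   1    1    0    1    0    0    1    1]
  r1: [   0    0    1    0    0    0    0    0]
  r2: [   0    0    0    0    1    1    3    2]
Fix exponent of α at 1, ω at 0, f at 0, D at 0, Q at 0; solve each RREF row for its pivot's exponent:
  r0: exp(γ) + (1)·1 = 0 ⇒ exp(γ) = -1
  r1: exp(cp) + (0)·1 = 0 ⇒ exp(cp) = 0
  r2: exp(ℓ) + (2)·1 = 0 ⇒ exp(ℓ) = -2
Π_5 = γ^-1 · ℓ^-2 · α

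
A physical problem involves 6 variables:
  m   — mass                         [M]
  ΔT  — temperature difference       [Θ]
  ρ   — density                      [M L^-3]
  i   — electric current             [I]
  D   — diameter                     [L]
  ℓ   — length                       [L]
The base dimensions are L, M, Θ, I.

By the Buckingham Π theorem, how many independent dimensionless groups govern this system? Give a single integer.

2

Write exponents as rows L,M,Θ,I / cols m,ΔT,ρ,i,D,ℓ:
  L: [ 0  0 -3  0  1  1]
  M: [ 1  0  1  0  0  0]
  Θ: [ 0  1  0  0  0  0]
  I: [ 0  0  0  1  0  0]
RREF → pivots at {m,ΔT,ρ,i} ⇒ r = 4
n=6, r=4 ⇒ 2 dimensionless groups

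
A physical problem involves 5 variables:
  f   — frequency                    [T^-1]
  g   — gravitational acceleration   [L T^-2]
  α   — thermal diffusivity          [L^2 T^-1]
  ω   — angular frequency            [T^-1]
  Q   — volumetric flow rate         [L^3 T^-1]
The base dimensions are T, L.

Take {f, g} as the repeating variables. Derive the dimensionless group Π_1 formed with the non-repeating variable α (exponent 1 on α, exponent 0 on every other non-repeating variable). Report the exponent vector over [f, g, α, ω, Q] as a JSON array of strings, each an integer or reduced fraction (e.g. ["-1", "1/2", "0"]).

Dimensional matrix (T×L by f×g×α×ω×Q):
  T: [-1 -2 -1 -1 -1]
  L: [ 0  1  2  0  3]
Echelon form has 2 nonzero rows (pivots: f,g)
Repeat: f,g; free: α,ω,Q
RREF:
  r0: [   1    0   -3    1   -5]
  r1: [   0    1    2    0    3]
Fix exponent of α at 1, ω at 0, Q at 0; solve each RREF row for its pivot's exponent:
  r0: exp(f) + (-3)·1 = 0 ⇒ exp(f) = 3
  r1: exp(g) + (2)·1 = 0 ⇒ exp(g) = -2
Π_1 = f^3 · g^-2 · α

["3", "-2", "1", "0", "0"]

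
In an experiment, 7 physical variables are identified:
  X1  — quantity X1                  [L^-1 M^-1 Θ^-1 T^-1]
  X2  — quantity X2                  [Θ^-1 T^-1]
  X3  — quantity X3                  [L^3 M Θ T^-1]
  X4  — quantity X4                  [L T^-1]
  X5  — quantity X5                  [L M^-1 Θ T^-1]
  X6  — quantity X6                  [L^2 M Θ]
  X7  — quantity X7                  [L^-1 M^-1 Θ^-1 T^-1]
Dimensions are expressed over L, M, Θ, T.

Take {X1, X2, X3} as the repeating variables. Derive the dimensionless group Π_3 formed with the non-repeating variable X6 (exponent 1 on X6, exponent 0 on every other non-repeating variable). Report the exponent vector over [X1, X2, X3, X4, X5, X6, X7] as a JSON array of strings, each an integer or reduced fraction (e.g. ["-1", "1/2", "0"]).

Write exponents as rows L,M,Θ,T / cols X1,X2,X3,X4,X5,X6,X7:
  L: [-1  0  3  1  1  2 -1]
  M: [-1  0  1  0 -1  1 -1]
  Θ: [-1 -1  1  0  1  1 -1]
  T: [-1 -1 -1 -1 -1  0 -1]
Row reduction gives pivot columns X1,X2,X3; rank = 3
Pivot set = {X1,X2,X3}, free = {X4,X5,X6,X7}
RREF:
  r0: [   1    0    0  1/2    2 -1/2    1]
  r1: [   0    1    0    0   -2    0    0]
  r2: [   0    0    1  1/2    1  1/2    0]
  r3: [   0    0    0    0    0    0    0]
Fix exponent of X6 at 1, X4 at 0, X5 at 0, X7 at 0; solve each RREF row for its pivot's exponent:
  r0: exp(X1) + (-1/2)·1 = 0 ⇒ exp(X1) = 1/2
  r1: exp(X2) + (0)·1 = 0 ⇒ exp(X2) = 0
  r2: exp(X3) + (1/2)·1 = 0 ⇒ exp(X3) = -1/2
Π_3 = X1^(1/2) · X3^(-1/2) · X6

["1/2", "0", "-1/2", "0", "0", "1", "0"]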